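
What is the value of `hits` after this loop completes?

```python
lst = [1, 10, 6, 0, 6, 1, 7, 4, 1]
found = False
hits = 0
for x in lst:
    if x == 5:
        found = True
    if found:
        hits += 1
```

Count elements after first 5 in [1, 10, 6, 0, 6, 1, 7, 4, 1]
`hits` takes the values: 0

Answer: 0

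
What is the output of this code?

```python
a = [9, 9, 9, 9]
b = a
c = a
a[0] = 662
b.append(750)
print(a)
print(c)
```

Key concept: multiple aliases.
Step by step:
`a = [9, 9, 9, 9]` → a = [9, 9, 9, 9]
`b = a` → b = [9, 9, 9, 9] (same object as a)
`c = a` → c = [9, 9, 9, 9] (same object as a, b)
`a[0] = 662` → a = [662, 9, 9, 9] (same object as b, c); b = [662, 9, 9, 9] (same object as a, c); c = [662, 9, 9, 9] (same object as a, b)
`b.append(750)` → a = [662, 9, 9, 9, 750] (same object as b, c); b = [662, 9, 9, 9, 750] (same object as a, c); c = [662, 9, 9, 9, 750] (same object as a, b)
`print(a)` → prints [662, 9, 9, 9, 750]
`print(c)` → prints [662, 9, 9, 9, 750]

Answer:
[662, 9, 9, 9, 750]
[662, 9, 9, 9, 750]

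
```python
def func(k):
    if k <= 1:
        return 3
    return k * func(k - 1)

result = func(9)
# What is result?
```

func(9) = 9 * 8 * 7 * 6 * 5 * 4 * 3 * 2 * 3 = 1088640

Answer: 1088640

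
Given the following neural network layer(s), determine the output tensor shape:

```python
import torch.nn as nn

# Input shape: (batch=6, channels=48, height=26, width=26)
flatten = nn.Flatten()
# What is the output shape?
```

Input: (6, 48, 26, 26) -> Output: (6, 32448)

Answer: (6, 32448)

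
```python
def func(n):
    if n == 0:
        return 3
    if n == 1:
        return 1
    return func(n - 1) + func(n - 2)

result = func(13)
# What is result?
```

Build up from base cases: func(0)=3, func(1)=1, func(2)=4, func(3)=5, func(4)=9, func(5)=14, func(6)=23, ..., func(13)=665

Answer: 665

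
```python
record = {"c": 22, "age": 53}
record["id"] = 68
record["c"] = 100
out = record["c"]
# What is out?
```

Trace:
`record = {"c": 22, "age": 53}` → record = {'c': 22, 'age': 53}
`record["id"] = 68` → record = {'c': 22, 'age': 53, 'id': 68}
`record["c"] = 100` → record = {'c': 100, 'age': 53, 'id': 68}
`out = record["c"]` → out = 100
So out = 100

Answer: 100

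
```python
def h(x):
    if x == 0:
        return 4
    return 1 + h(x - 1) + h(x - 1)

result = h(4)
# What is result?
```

h(x) = 1 + 2·h(x-1), h(0)=4. Closed form: (4+1)·2^4 - 1 = 79.

Answer: 79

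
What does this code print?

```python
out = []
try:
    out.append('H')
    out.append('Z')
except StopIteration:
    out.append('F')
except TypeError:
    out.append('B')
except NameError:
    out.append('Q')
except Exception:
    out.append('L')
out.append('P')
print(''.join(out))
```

Execution trace: 'H' (try body) → 'Z' (try body, no exception) → 'P' (after the try/except). Output: HZP

Answer: HZP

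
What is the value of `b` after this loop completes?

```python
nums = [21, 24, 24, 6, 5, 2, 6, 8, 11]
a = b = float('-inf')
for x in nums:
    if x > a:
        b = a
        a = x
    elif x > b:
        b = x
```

Second largest (with repeats) in [21, 24, 24, 6, 5, 2, 6, 8, 11]
`b` takes the values: -inf → 21 → 24

Answer: 24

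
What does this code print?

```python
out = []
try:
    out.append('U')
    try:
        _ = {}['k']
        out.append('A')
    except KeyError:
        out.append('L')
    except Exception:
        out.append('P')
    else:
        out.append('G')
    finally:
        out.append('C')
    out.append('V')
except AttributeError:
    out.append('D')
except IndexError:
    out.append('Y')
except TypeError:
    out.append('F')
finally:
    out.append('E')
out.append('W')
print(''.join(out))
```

Execution trace: 'U' (try body) → 'L' (inner except KeyError) → 'C' (inner finally) → 'V' (try body, no exception) → 'E' (finally) → 'W' (after the try/except). Output: ULCVEW

Answer: ULCVEW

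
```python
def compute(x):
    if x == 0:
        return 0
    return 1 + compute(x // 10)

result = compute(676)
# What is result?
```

Count of digits of 676: 3

Answer: 3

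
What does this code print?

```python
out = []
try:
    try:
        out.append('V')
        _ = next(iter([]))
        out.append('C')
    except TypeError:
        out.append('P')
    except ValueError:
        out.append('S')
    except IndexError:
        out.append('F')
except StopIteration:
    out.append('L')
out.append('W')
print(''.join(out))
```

Execution trace: 'V' (try body) → 'L' (outer except StopIteration) → 'W' (after the try/except). Output: VLW

Answer: VLW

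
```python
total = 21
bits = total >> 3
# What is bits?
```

Trace:
`total = 21` → total = 21
`bits = total >> 3` → bits = 2
So bits = 2

Answer: 2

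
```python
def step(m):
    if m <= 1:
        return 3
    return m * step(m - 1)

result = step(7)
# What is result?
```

step(7) = 7 * 6 * 5 * 4 * 3 * 2 * 3 = 15120

Answer: 15120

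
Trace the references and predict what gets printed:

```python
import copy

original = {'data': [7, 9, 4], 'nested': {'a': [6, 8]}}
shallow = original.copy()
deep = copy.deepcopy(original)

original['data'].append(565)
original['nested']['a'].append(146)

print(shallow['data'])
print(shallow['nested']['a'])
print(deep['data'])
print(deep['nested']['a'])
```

Key concept: comparing shallow vs deep copy.
Step by step:
`original = {'data': [7, 9, 4], 'nested': {'a': [6, 8]}}` → original = {'data': [7, 9, 4], 'nested': {'a': [6, 8]}}
`shallow = original.copy()` → shallow = {'data': [7, 9, 4], 'nested': {'a': [6, 8]}}
`deep = copy.deepcopy(original)` → deep = {'data': [7, 9, 4], 'nested': {'a': [6, 8]}}
`original['data'].append(565)` → original = {'data': [7, 9, 4, 565], 'nested': {'a': [6, 8]}}; shallow = {'data': [7, 9, 4, 565], 'nested': {'a': [6, 8]}}
`original['nested']['a'].append(146)` → original = {'data': [7, 9, 4, 565], 'nested': {'a': [6, 8, 146]}}; shallow = {'data': [7, 9, 4, 565], 'nested': {'a': [6, 8, 146]}}
`print(shallow['data'])` → prints [7, 9, 4, 565]
`print(shallow['nested']['a'])` → prints [6, 8, 146]
`print(deep['data'])` → prints [7, 9, 4]
`print(deep['nested']['a'])` → prints [6, 8]

Answer:
[7, 9, 4, 565]
[6, 8, 146]
[7, 9, 4]
[6, 8]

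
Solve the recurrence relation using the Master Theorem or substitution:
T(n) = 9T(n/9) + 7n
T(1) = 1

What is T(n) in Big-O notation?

By Master Theorem: a=9, b=9, f(n)=7n. Since log_9(9) = 1 and f(n) = Θ(n^1), Case 2 applies. T(n) = O(n log n).

Answer: O(n log n)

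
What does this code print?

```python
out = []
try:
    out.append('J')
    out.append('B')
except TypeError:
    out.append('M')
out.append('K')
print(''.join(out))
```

Execution trace: 'J' (try body) → 'B' (try body, no exception) → 'K' (after the try/except). Output: JBK

Answer: JBK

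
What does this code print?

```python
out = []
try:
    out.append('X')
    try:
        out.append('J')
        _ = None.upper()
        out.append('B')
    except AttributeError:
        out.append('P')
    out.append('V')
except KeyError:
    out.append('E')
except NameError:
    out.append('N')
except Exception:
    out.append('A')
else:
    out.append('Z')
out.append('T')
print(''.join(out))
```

Execution trace: 'X' (try body) → 'J' (inner try body) → 'P' (inner except AttributeError) → 'V' (try body, no exception) → 'Z' (else) → 'T' (after the try/except). Output: XJPVZT

Answer: XJPVZT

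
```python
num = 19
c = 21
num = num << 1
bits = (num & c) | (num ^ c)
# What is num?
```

Trace:
`num = 19` → num = 19
`c = 21` → c = 21
`num = num << 1` → num = 38
`bits = (num & c) | (num ^ c)` → bits = 55
So num = 38

Answer: 38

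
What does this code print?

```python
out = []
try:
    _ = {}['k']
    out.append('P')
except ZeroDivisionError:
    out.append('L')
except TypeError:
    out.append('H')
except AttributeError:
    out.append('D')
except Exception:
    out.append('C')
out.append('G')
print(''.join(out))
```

Execution trace: 'C' (except Exception) → 'G' (after the try/except). Output: CG

Answer: CG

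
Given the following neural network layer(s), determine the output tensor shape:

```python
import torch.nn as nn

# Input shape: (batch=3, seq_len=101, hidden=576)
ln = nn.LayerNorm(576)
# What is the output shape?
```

Input: (3, 101, 576) -> Output: (3, 101, 576)

Answer: (3, 101, 576)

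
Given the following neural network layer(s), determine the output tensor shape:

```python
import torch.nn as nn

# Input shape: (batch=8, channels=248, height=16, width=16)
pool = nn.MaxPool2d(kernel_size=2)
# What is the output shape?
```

Input: (8, 248, 16, 16) -> Output: (8, 248, 8, 8)

Answer: (8, 248, 8, 8)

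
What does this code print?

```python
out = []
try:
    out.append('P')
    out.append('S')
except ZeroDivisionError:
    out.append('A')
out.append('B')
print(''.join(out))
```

Execution trace: 'P' (try body) → 'S' (try body, no exception) → 'B' (after the try/except). Output: PSB

Answer: PSB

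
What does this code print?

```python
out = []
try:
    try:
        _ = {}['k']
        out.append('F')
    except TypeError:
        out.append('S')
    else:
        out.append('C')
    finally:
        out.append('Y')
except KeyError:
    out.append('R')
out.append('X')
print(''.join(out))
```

Execution trace: 'Y' (inner finally) → 'R' (outer except KeyError) → 'X' (after the try/except). Output: YRX

Answer: YRX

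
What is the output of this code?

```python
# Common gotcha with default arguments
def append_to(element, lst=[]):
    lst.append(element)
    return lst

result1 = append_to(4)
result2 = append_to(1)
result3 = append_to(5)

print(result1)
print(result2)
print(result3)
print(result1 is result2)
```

Key concept: mutable default argument gotcha.
Step by step:
`result1 = append_to(4)` → result1 = [4]
`result2 = append_to(1)` → result1 = [4, 1] (same object as result2); result2 = [4, 1] (same object as result1)
`result3 = append_to(5)` → result1 = [4, 1, 5] (same object as result2, result3); result2 = [4, 1, 5] (same object as result1, result3); result3 = [4, 1, 5] (same object as result1, result2)
`print(result1)` → prints [4, 1, 5]
`print(result2)` → prints [4, 1, 5]
`print(result3)` → prints [4, 1, 5]
`print(result1 is result2)` → prints True

Answer:
[4, 1, 5]
[4, 1, 5]
[4, 1, 5]
True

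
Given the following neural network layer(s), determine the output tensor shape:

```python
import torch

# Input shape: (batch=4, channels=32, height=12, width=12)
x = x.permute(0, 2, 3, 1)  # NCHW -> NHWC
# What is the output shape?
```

Input: (4, 32, 12, 12) -> Output: (4, 12, 12, 32)

Answer: (4, 12, 12, 32)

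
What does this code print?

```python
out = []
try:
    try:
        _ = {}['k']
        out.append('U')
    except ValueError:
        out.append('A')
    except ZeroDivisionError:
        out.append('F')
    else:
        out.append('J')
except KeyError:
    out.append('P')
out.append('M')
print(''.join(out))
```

Execution trace: 'P' (outer except KeyError) → 'M' (after the try/except). Output: PM

Answer: PM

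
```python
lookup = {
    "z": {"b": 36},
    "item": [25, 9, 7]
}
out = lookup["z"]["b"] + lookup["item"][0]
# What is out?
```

Trace:
`lookup = { ...` → lookup = {'z': {'b': 36}, 'item': [25, 9, 7]}
`out = lookup["z"]["b"] + lookup["item"][0]` → out = 61
So out = 61

Answer: 61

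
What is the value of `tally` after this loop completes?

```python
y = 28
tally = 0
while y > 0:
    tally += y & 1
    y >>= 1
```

Count set bits in 28 (binary: 0b11100)
`tally` takes the values: 0 → 1 → 2 → 3

Answer: 3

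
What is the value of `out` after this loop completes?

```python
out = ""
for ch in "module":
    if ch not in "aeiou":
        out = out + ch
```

Remove vowels from 'module'
`out` takes the values: "" → "m" → "md" → "mdl"

Answer: "mdl"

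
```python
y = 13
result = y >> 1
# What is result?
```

Trace:
`y = 13` → y = 13
`result = y >> 1` → result = 6
So result = 6

Answer: 6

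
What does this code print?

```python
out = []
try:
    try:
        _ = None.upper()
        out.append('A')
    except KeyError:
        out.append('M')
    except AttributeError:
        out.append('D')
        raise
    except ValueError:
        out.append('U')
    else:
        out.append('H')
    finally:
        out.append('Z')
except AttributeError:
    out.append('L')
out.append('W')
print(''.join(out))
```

Execution trace: 'D' (inner except AttributeError) → 'Z' (inner finally) → 'L' (outer except AttributeError) → 'W' (after the try/except). Output: DZLW

Answer: DZLW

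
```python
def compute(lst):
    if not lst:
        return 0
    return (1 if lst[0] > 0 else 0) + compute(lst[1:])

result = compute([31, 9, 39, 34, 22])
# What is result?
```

Count of positive elements in [31, 9, 39, 34, 22] = 5

Answer: 5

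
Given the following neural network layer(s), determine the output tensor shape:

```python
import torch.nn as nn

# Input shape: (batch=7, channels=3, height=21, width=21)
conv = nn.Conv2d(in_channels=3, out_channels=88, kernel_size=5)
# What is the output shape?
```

Input: (7, 3, 21, 21) -> Output: (7, 88, 17, 17)

Answer: (7, 88, 17, 17)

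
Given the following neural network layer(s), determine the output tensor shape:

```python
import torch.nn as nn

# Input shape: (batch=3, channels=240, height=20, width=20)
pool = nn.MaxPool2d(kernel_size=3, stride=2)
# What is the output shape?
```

Input: (3, 240, 20, 20) -> Output: (3, 240, 9, 9)

Answer: (3, 240, 9, 9)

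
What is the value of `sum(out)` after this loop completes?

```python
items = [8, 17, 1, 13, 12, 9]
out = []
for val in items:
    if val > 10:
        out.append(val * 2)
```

Sum of doubled values > 10
`out` takes the values: [] → [34] → [34, 26] → [34, 26, 24]
So `sum(out)` = 84

Answer: 84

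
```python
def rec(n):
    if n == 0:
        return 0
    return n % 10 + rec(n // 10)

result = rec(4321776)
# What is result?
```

Sum of digits of 4321776: 6 + 7 + 7 + 1 + 2 + 3 + 4 = 30

Answer: 30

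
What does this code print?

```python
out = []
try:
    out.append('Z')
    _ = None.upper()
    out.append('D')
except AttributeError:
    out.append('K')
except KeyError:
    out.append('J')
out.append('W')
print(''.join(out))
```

Execution trace: 'Z' (try body) → 'K' (except AttributeError) → 'W' (after the try/except). Output: ZKW

Answer: ZKW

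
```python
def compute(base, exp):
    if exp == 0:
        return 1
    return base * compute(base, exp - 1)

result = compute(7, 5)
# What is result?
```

compute(7, 5) = 7 * 7 * 7 * 7 * 7 = 16807

Answer: 16807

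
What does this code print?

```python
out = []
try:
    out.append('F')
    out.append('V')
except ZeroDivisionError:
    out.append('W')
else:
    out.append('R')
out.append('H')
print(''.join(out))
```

Execution trace: 'F' (try body) → 'V' (try body, no exception) → 'R' (else) → 'H' (after the try/except). Output: FVRH

Answer: FVRH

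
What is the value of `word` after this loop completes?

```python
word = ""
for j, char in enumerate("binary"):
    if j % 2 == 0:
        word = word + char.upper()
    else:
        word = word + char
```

Uppercase even positions in 'binary'
`word` takes the values: "" → "B" → "Bi" → "BiN" → "BiNa" → "BiNaR" → "BiNaRy"

Answer: "BiNaRy"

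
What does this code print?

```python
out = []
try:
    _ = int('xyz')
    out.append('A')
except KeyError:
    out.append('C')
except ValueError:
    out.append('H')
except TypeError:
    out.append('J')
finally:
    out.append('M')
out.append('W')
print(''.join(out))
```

Execution trace: 'H' (except ValueError) → 'M' (finally) → 'W' (after the try/except). Output: HMW

Answer: HMW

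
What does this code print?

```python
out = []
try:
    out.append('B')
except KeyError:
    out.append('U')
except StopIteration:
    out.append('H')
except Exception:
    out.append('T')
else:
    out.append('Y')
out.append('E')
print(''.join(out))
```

Execution trace: 'B' (try body, no exception) → 'Y' (else) → 'E' (after the try/except). Output: BYE

Answer: BYE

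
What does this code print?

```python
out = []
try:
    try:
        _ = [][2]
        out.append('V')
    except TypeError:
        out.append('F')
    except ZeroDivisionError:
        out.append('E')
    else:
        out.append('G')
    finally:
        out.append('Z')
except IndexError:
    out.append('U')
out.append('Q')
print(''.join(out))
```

Execution trace: 'Z' (finally) → 'U' (outer except IndexError) → 'Q' (after the try/except). Output: ZUQ

Answer: ZUQ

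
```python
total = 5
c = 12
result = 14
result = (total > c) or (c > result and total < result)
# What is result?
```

Trace:
`total = 5` → total = 5
`c = 12` → c = 12
`result = 14` → result = 14
`result = (total > c) or (c > result and total < result)` → result = False
So result = False

Answer: False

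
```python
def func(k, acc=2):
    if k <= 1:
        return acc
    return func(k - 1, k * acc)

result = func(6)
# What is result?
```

Accumulator trace (n, acc): (6, 2) -> (5, 12) -> (4, 60) -> (3, 240) -> (2, 720) -> (1, 1440) -> return 1440

Answer: 1440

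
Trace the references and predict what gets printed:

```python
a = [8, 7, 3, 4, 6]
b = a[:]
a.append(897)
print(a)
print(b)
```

Key concept: slice [:] creates copy.
Step by step:
`a = [8, 7, 3, 4, 6]` → a = [8, 7, 3, 4, 6]
`b = a[:]` → b = [8, 7, 3, 4, 6]
`a.append(897)` → a = [8, 7, 3, 4, 6, 897]
`print(a)` → prints [8, 7, 3, 4, 6, 897]
`print(b)` → prints [8, 7, 3, 4, 6]

Answer:
[8, 7, 3, 4, 6, 897]
[8, 7, 3, 4, 6]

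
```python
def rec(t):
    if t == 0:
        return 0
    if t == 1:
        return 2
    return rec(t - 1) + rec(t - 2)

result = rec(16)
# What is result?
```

Build up from base cases: rec(0)=0, rec(1)=2, rec(2)=2, rec(3)=4, rec(4)=6, rec(5)=10, rec(6)=16, ..., rec(16)=1974

Answer: 1974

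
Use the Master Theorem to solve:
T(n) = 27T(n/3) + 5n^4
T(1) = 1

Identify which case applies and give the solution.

a=27, b=3, f(n)=5n^4. log_3(27) = 3. Since c=4 > 3 and the regularity condition holds (27(n/3)^4 = (27/3^4)n^4 with 27/3^4 < 1), Case 3 applies: T(n) = Θ(f(n)) = O(n^4).

Answer: O(n^4) - Case 3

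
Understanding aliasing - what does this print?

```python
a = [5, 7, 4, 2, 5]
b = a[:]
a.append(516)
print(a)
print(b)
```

Key concept: slice [:] creates copy.
Step by step:
`a = [5, 7, 4, 2, 5]` → a = [5, 7, 4, 2, 5]
`b = a[:]` → b = [5, 7, 4, 2, 5]
`a.append(516)` → a = [5, 7, 4, 2, 5, 516]
`print(a)` → prints [5, 7, 4, 2, 5, 516]
`print(b)` → prints [5, 7, 4, 2, 5]

Answer:
[5, 7, 4, 2, 5, 516]
[5, 7, 4, 2, 5]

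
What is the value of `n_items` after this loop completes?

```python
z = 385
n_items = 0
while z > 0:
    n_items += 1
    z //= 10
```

Count digits by repeated division by 10
`n_items` takes the values: 0 → 1 → 2 → 3

Answer: 3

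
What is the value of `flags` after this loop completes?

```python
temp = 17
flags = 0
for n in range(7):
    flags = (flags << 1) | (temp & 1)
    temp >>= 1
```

Reverse lowest 7 bits of 17
`flags` takes the values: 0 → 1 → 2 → 4 → 8 → 17 → 34 → 68

Answer: 68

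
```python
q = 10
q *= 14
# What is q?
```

Trace:
`q = 10` → q = 10
`q *= 14` → q = 140
So q = 140

Answer: 140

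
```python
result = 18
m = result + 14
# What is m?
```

Trace:
`result = 18` → result = 18
`m = result + 14` → m = 32
So m = 32

Answer: 32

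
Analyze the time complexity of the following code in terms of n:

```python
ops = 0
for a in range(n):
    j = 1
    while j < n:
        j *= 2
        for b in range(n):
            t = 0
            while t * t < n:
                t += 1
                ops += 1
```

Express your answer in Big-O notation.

Each loop level contributes: n × log n × n × √n. Multiplying the contributions gives O(n^2√n log n).

Answer: O(n^2√n log n)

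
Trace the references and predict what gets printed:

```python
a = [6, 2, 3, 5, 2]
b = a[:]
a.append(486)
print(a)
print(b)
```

Key concept: slice [:] creates copy.
Step by step:
`a = [6, 2, 3, 5, 2]` → a = [6, 2, 3, 5, 2]
`b = a[:]` → b = [6, 2, 3, 5, 2]
`a.append(486)` → a = [6, 2, 3, 5, 2, 486]
`print(a)` → prints [6, 2, 3, 5, 2, 486]
`print(b)` → prints [6, 2, 3, 5, 2]

Answer:
[6, 2, 3, 5, 2, 486]
[6, 2, 3, 5, 2]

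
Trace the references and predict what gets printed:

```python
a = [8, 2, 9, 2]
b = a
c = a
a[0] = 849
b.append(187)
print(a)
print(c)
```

Key concept: multiple aliases.
Step by step:
`a = [8, 2, 9, 2]` → a = [8, 2, 9, 2]
`b = a` → b = [8, 2, 9, 2] (same object as a)
`c = a` → c = [8, 2, 9, 2] (same object as a, b)
`a[0] = 849` → a = [849, 2, 9, 2] (same object as b, c); b = [849, 2, 9, 2] (same object as a, c); c = [849, 2, 9, 2] (same object as a, b)
`b.append(187)` → a = [849, 2, 9, 2, 187] (same object as b, c); b = [849, 2, 9, 2, 187] (same object as a, c); c = [849, 2, 9, 2, 187] (same object as a, b)
`print(a)` → prints [849, 2, 9, 2, 187]
`print(c)` → prints [849, 2, 9, 2, 187]

Answer:
[849, 2, 9, 2, 187]
[849, 2, 9, 2, 187]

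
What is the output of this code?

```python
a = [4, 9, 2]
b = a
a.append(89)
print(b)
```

Key concept: basic list aliasing.
Step by step:
`a = [4, 9, 2]` → a = [4, 9, 2]
`b = a` → b = [4, 9, 2] (same object as a)
`a.append(89)` → a = [4, 9, 2, 89] (same object as b); b = [4, 9, 2, 89] (same object as a)
`print(b)` → prints [4, 9, 2, 89]

Answer: [4, 9, 2, 89]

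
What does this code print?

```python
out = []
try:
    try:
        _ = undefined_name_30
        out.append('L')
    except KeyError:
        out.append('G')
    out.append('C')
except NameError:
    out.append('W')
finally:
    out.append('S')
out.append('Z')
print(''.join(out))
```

Execution trace: 'W' (except NameError) → 'S' (finally) → 'Z' (after the try/except). Output: WSZ

Answer: WSZ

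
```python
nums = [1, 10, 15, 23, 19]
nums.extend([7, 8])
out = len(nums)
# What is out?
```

Trace:
`nums = [1, 10, 15, 23, 19]` → nums = [1, 10, 15, 23, 19]
`nums.extend([7, 8])` → nums = [1, 10, 15, 23, 19, 7, 8]
`out = len(nums)` → out = 7
So out = 7

Answer: 7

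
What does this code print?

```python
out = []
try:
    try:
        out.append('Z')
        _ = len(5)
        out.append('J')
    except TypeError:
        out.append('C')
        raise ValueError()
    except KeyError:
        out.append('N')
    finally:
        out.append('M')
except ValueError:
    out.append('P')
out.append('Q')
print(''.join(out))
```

Execution trace: 'Z' (inner try body) → 'C' (inner except TypeError) → 'M' (inner finally) → 'P' (outer except ValueError) → 'Q' (after the try/except). Output: ZCMPQ

Answer: ZCMPQ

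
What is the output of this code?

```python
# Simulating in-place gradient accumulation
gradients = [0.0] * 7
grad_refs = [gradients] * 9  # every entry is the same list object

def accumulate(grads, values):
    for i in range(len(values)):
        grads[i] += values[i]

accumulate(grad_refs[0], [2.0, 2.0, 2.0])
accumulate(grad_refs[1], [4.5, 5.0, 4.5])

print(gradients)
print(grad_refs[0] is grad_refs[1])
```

Key concept: gradient accumulation aliasing.
Step by step:
`gradients = [0.0] * 7` → gradients = [0.0, 0.0, 0.0, 0.0, 0.0, 0.0, 0.0]
`grad_refs = [gradients] * 9` → grad_refs = [[0.0, 0.0, 0.0, 0.0, 0.0, 0.0, 0.0], [0.0, 0.0, 0.0, 0.0, 0.0, 0.0, 0.0], [0.0, 0.0, 0.0, 0.0, 0.0, 0.0, 0.0], [0.0, 0.0, 0.0, 0.0, 0.0, 0.0, 0.0], [0.0, 0.0, 0.0, 0.0, 0.0, 0.0, 0.0], [0.0, 0.0, 0.0, 0.0, 0.0, 0.0, 0.0], [0.0, 0.0, 0.0, 0.0, 0.0, 0.0, 0.0], [0.0, 0.0, 0.0, 0.0, 0.0, 0.0, 0.0], [0.0, 0.0, 0.0, 0.0, 0.0, 0.0, 0.0]]
`accumulate(grad_refs[0], [2.0, 2.0, 2.0])` → gradients = [2.0, 2.0, 2.0, 0.0, 0.0, 0.0, 0.0]; grad_refs = [[2.0, 2.0, 2.0, 0.0, 0.0, 0.0, 0.0], [2.0, 2.0, 2.0, 0.0, 0.0, 0.0, 0.0], [2.0, 2.0, 2.0, 0.0, 0.0, 0.0, 0.0], [2.0, 2.0, 2.0, 0.0, 0.0, 0.0, 0.0], [2.0, 2.0, 2.0, 0.0, 0.0, 0.0, 0.0], [2.0, 2.0, 2.0, 0.0, 0.0, 0.0, 0.0], [2.0, 2.0, 2.0, 0.0, 0.0, 0.0, 0.0], [2.0, 2.0, 2.0, 0.0, 0.0, 0.0, 0.0], [2.0, 2.0, 2.0, 0.0, 0.0, 0.0, 0.0]]
`accumulate(grad_refs[1], [4.5, 5.0, 4.5])` → gradients = [6.5, 7.0, 6.5, 0.0, 0.0, 0.0, 0.0]; grad_refs = [[6.5, 7.0, 6.5, 0.0, 0.0, 0.0, 0.0], [6.5, 7.0, 6.5, 0.0, 0.0, 0.0, 0.0], [6.5, 7.0, 6.5, 0.0, 0.0, 0.0, 0.0], [6.5, 7.0, 6.5, 0.0, 0.0, 0.0, 0.0], [6.5, 7.0, 6.5, 0.0, 0.0, 0.0, 0.0], [6.5, 7.0, 6.5, 0.0, 0.0, 0.0, 0.0], [6.5, 7.0, 6.5, 0.0, 0.0, 0.0, 0.0], [6.5, 7.0, 6.5, 0.0, 0.0, 0.0, 0.0], [6.5, 7.0, 6.5, 0.0, 0.0, 0.0, 0.0]]
`print(gradients)` → prints [6.5, 7.0, 6.5, 0.0, 0.0, 0.0, 0.0]
`print(grad_refs[0] is grad_refs[1])` → prints True

Answer:
[6.5, 7.0, 6.5, 0.0, 0.0, 0.0, 0.0]
True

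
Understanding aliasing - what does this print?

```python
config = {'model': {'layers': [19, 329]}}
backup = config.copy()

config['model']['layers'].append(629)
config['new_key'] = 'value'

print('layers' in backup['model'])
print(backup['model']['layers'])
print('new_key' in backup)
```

Key concept: shallow copy gotcha with nested dict.
Step by step:
`config = {'model': {'layers': [19, 329]}}` → config = {'model': {'layers': [19, 329]}}
`backup = config.copy()` → backup = {'model': {'layers': [19, 329]}}
`config['model']['layers'].append(629)` → config = {'model': {'layers': [19, 329, 629]}}; backup = {'model': {'layers': [19, 329, 629]}}
`config['new_key'] = 'value'` → config = {'model': {'layers': [19, 329, 629]}, 'new_key': 'value'}
`print('layers' in backup['model'])` → prints True
`print(backup['model']['layers'])` → prints [19, 329, 629]
`print('new_key' in backup)` → prints False

Answer:
True
[19, 329, 629]
False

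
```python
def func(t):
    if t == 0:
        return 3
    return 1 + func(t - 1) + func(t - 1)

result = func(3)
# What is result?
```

func(t) = 1 + 2·func(t-1), func(0)=3. Closed form: (3+1)·2^3 - 1 = 31.

Answer: 31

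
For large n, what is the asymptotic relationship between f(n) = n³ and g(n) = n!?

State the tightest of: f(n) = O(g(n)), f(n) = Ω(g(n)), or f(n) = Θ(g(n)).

n³ vs n!: f(n) = O(g(n)) but not Ω(g(n)) — n! grows strictly faster than n³.

Answer: f(n) = O(g(n)) but not Ω(g(n)) — n! grows strictly faster than n³.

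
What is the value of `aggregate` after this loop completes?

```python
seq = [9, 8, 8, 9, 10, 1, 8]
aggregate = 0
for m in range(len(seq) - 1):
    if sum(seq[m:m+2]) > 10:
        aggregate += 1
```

Count windows with sum > 10
`aggregate` takes the values: 0 → 1 → 2 → 3 → 4 → 5

Answer: 5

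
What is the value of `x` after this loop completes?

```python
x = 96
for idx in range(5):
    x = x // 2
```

Halve 5 times: 96 // 2^5 = 3
`x` takes the values: 96 → 48 → 24 → 12 → 6 → 3

Answer: 3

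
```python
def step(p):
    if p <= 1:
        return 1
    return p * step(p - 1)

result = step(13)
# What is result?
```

step(13) = 13 * 12 * 11 * 10 * 9 * 8 * 7 * 6 * 5 * 4 * 3 * 2 * 1 = 6227020800

Answer: 6227020800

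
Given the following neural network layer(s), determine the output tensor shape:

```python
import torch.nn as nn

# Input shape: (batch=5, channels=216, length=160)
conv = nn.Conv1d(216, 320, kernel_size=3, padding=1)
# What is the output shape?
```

Input: (5, 216, 160) -> Output: (5, 320, 160)

Answer: (5, 320, 160)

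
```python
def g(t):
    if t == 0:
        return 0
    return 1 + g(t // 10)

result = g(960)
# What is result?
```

Count of digits of 960: 3

Answer: 3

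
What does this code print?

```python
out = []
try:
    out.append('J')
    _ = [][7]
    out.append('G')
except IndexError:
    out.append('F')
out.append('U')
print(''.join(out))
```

Execution trace: 'J' (try body) → 'F' (except IndexError) → 'U' (after the try/except). Output: JFU

Answer: JFU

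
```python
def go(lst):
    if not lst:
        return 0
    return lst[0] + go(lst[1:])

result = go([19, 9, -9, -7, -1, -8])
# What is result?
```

19 + 9 + (-9) + (-7) + (-1) + (-8) + 0 = 3

Answer: 3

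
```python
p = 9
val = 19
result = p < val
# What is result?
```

Trace:
`p = 9` → p = 9
`val = 19` → val = 19
`result = p < val` → result = True
So result = True

Answer: True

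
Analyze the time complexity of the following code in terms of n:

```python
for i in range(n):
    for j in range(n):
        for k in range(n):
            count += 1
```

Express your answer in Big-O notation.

This is Triple nested loop. Time complexity: O(n³).

Answer: O(n³)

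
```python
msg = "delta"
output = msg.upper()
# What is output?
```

Trace:
`msg = "delta"` → msg = 'delta'
`output = msg.upper()` → output = 'DELTA'
So output = 'DELTA'

Answer: 'DELTA'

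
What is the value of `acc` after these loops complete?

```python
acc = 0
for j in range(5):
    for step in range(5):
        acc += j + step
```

Sum of all j+step for j,step in 5x5
`acc` takes the values: 0 → 1 → 3 → 6 → 10 → 11 → 13 → 16 → 20 → 25 → 27 → 30 → 34 → 39 → 45 → 48 → 52 → 57 → 63 → 70 → 74 → 79 → 85 → 92 → 100

Answer: 100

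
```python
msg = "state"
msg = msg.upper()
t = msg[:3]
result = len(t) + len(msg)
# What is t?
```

Trace:
`msg = "state"` → msg = 'state'
`msg = msg.upper()` → msg = 'STATE'
`t = msg[:3]` → t = 'STA'
`result = len(t) + len(msg)` → result = 8
So t = 'STA'

Answer: 'STA'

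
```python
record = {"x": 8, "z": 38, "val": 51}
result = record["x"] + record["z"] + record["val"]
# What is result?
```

Trace:
`record = {"x": 8, "z": 38, "val": 51}` → record = {'x': 8, 'z': 38, 'val': 51}
`result = record["x"] + record["z"] + record["val"]` → result = 97
So result = 97

Answer: 97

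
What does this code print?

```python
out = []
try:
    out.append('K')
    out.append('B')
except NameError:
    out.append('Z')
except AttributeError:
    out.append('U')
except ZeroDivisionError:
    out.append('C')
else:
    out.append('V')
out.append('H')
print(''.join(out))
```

Execution trace: 'K' (try body) → 'B' (try body, no exception) → 'V' (else) → 'H' (after the try/except). Output: KBVH

Answer: KBVH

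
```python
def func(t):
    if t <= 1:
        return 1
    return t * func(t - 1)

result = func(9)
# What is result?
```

func(9) = 9 * 8 * 7 * 6 * 5 * 4 * 3 * 2 * 1 = 362880

Answer: 362880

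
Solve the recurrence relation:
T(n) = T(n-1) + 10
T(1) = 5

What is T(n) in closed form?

Unrolling: T(n) = T(1) + 10·(n-1) = 5 + 10(n-1) = 10n - 5.

Answer: T(n) = 10n - 5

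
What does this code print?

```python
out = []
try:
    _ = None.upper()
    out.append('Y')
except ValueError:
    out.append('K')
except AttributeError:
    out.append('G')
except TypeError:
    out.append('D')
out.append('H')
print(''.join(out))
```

Execution trace: 'G' (except AttributeError) → 'H' (after the try/except). Output: GH

Answer: GH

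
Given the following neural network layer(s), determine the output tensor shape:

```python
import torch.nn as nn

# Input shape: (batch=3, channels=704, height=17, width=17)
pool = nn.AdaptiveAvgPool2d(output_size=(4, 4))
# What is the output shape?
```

Input: (3, 704, 17, 17) -> Output: (3, 704, 4, 4)

Answer: (3, 704, 4, 4)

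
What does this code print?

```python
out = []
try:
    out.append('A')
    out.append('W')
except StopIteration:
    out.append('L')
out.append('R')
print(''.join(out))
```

Execution trace: 'A' (try body) → 'W' (try body, no exception) → 'R' (after the try/except). Output: AWR

Answer: AWR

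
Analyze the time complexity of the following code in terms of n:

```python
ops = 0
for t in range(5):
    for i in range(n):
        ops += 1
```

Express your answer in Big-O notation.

Each loop level contributes: 1 × n. Multiplying the contributions gives O(n).

Answer: O(n)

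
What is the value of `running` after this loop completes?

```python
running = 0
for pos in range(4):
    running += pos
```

Sum of 0 to 3 = 6
`running` takes the values: 0 → 1 → 3 → 6

Answer: 6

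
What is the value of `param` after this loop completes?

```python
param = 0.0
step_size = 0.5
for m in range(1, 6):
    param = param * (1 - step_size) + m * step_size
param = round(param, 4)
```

Moving average with lr=0.5
`param` takes the values: 0.0 → 0.5 → 1.25 → 2.125 → 3.0625 → 4.03125 → 4.0312

Answer: 4.0312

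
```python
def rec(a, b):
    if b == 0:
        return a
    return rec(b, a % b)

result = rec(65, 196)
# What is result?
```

rec(65, 196) -> rec(196, 65) -> rec(65, 1) -> rec(1, 0) -> 1

Answer: 1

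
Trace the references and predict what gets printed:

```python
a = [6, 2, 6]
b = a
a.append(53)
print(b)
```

Key concept: basic list aliasing.
Step by step:
`a = [6, 2, 6]` → a = [6, 2, 6]
`b = a` → b = [6, 2, 6] (same object as a)
`a.append(53)` → a = [6, 2, 6, 53] (same object as b); b = [6, 2, 6, 53] (same object as a)
`print(b)` → prints [6, 2, 6, 53]

Answer: [6, 2, 6, 53]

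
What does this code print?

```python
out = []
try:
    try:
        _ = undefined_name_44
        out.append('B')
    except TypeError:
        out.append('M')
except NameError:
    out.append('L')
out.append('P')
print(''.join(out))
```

Execution trace: 'L' (outer except NameError) → 'P' (after the try/except). Output: LP

Answer: LP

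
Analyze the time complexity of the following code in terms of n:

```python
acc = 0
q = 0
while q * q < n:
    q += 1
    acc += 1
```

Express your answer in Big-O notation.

Each loop level contributes: √n. Multiplying the contributions gives O(√n).

Answer: O(√n)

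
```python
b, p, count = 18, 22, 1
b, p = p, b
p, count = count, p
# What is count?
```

Trace:
`b, p, count = 18, 22, 1` → b = 18; p = 22; count = 1
`b, p = p, b` → b = 22; p = 18
`p, count = count, p` → p = 1; count = 18
So count = 18

Answer: 18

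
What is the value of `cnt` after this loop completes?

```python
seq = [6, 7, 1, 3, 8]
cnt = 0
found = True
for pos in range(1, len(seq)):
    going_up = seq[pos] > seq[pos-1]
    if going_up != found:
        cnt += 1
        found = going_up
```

Count direction changes in [6, 7, 1, 3, 8]
`cnt` takes the values: 0 → 1 → 2

Answer: 2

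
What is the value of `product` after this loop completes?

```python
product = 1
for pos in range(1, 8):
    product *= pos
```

7! = 5040
`product` takes the values: 1 → 2 → 6 → 24 → 120 → 720 → 5040

Answer: 5040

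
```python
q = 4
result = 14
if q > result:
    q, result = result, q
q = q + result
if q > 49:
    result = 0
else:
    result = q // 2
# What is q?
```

Trace:
`q = 4` → q = 4
`result = 14` → result = 14
`if q > result: ...` → q > result is False → no variable changes
`q = q + result` → q = 18
`if q > 49: ...` → q > 49 is False, take else branch → result = 9
So q = 18

Answer: 18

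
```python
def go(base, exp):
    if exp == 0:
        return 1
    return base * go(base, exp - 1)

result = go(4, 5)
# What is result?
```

go(4, 5) = 4 * 4 * 4 * 4 * 4 = 1024

Answer: 1024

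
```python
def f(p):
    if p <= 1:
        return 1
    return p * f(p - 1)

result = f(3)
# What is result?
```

f(3) = 3 * 2 * 1 = 6

Answer: 6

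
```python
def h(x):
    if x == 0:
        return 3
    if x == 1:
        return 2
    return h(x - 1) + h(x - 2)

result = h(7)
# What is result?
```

Build up from base cases: h(0)=3, h(1)=2, h(2)=5, h(3)=7, h(4)=12, h(5)=19, h(6)=31, ..., h(7)=50

Answer: 50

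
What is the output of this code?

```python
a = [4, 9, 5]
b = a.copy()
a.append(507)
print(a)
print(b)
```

Key concept: list.copy() creates independent copy.
Step by step:
`a = [4, 9, 5]` → a = [4, 9, 5]
`b = a.copy()` → b = [4, 9, 5]
`a.append(507)` → a = [4, 9, 5, 507]
`print(a)` → prints [4, 9, 5, 507]
`print(b)` → prints [4, 9, 5]

Answer:
[4, 9, 5, 507]
[4, 9, 5]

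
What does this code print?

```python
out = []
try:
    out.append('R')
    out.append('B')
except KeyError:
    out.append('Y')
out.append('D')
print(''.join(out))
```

Execution trace: 'R' (try body) → 'B' (try body, no exception) → 'D' (after the try/except). Output: RBD

Answer: RBD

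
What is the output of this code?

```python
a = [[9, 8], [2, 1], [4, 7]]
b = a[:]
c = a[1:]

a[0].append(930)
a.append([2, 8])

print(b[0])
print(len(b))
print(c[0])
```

Key concept: slice with nested mutation.
Step by step:
`a = [[9, 8], [2, 1], [4, 7]]` → a = [[9, 8], [2, 1], [4, 7]]
`b = a[:]` → b = [[9, 8], [2, 1], [4, 7]]
`c = a[1:]` → c = [[2, 1], [4, 7]]
`a[0].append(930)` → a = [[9, 8, 930], [2, 1], [4, 7]]; b = [[9, 8, 930], [2, 1], [4, 7]]
`a.append([2, 8])` → a = [[9, 8, 930], [2, 1], [4, 7], [2, 8]]
`print(b[0])` → prints [9, 8, 930]
`print(len(b))` → prints 3
`print(c[0])` → prints [2, 1]

Answer:
[9, 8, 930]
3
[2, 1]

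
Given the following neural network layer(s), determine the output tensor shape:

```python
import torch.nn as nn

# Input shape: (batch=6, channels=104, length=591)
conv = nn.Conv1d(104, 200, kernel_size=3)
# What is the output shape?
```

Input: (6, 104, 591) -> Output: (6, 200, 589)

Answer: (6, 200, 589)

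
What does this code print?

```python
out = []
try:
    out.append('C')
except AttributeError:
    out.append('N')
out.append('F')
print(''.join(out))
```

Execution trace: 'C' (try body, no exception) → 'F' (after the try/except). Output: CF

Answer: CF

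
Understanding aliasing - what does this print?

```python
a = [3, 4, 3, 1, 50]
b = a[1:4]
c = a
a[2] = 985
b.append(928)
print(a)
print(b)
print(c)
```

Key concept: slice vs alias.
Step by step:
`a = [3, 4, 3, 1, 50]` → a = [3, 4, 3, 1, 50]
`b = a[1:4]` → b = [4, 3, 1]
`c = a` → c = [3, 4, 3, 1, 50] (same object as a)
`a[2] = 985` → a = [3, 4, 985, 1, 50] (same object as c); c = [3, 4, 985, 1, 50] (same object as a)
`b.append(928)` → b = [4, 3, 1, 928]
`print(a)` → prints [3, 4, 985, 1, 50]
`print(b)` → prints [4, 3, 1, 928]
`print(c)` → prints [3, 4, 985, 1, 50]

Answer:
[3, 4, 985, 1, 50]
[4, 3, 1, 928]
[3, 4, 985, 1, 50]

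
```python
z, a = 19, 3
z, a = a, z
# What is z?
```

Trace:
`z, a = 19, 3` → z = 19; a = 3
`z, a = a, z` → z = 3; a = 19
So z = 3

Answer: 3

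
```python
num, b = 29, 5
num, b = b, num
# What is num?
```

Trace:
`num, b = 29, 5` → num = 29; b = 5
`num, b = b, num` → num = 5; b = 29
So num = 5

Answer: 5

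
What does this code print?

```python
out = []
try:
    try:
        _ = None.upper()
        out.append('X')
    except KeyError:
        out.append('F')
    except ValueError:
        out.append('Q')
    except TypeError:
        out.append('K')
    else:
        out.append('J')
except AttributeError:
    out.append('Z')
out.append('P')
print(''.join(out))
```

Execution trace: 'Z' (outer except AttributeError) → 'P' (after the try/except). Output: ZP

Answer: ZP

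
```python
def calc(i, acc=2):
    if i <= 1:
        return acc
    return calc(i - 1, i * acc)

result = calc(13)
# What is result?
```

Accumulator trace (n, acc): (13, 2) -> (12, 26) -> (11, 312) -> (10, 3432) -> (9, 34320) -> (8, 308880) -> (7, 2471040) -> (6, 17297280) -> (5, 103783680) -> (4, 518918400) -> (3, 2075673600) -> (2, 6227020800) -> (1, 12454041600) -> return 12454041600

Answer: 12454041600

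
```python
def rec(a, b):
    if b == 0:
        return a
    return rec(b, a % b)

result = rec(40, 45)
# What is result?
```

rec(40, 45) -> rec(45, 40) -> rec(40, 5) -> rec(5, 0) -> 5

Answer: 5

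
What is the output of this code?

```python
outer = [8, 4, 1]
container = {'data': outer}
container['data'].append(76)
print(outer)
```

Key concept: dict holds reference to list.
Step by step:
`outer = [8, 4, 1]` → outer = [8, 4, 1]
`container = {'data': outer}` → container = {'data': [8, 4, 1]}
`container['data'].append(76)` → outer = [8, 4, 1, 76]; container = {'data': [8, 4, 1, 76]}
`print(outer)` → prints [8, 4, 1, 76]

Answer: [8, 4, 1, 76]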